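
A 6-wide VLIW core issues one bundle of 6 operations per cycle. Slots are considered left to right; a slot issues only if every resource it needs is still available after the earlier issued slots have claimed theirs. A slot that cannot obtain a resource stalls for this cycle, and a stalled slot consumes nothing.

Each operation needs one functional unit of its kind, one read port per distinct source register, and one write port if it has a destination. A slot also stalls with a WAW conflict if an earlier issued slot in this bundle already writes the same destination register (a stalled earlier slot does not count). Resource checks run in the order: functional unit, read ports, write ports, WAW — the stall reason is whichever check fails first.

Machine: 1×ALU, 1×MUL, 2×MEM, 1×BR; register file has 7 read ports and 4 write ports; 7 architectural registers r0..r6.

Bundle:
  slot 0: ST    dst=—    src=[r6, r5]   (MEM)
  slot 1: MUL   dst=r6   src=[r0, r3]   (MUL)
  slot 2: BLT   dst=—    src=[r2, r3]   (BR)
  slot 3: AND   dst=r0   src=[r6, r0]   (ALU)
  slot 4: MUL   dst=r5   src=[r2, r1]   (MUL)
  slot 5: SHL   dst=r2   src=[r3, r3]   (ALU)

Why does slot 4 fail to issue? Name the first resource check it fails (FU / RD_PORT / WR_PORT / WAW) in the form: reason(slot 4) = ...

(0) want 1×MEM +2rd +0wr — yes → AL1|MU1|ME1|BR1|rd5|wr4
(1) want 1×MUL +2rd +1wr — yes → AL1|MU0|ME1|BR1|rd3|wr3
(2) want 1×BR +2rd +0wr — yes → AL1|MU0|ME1|BR0|rd1|wr3
(3) want 1×ALU +2rd +1wr — RD_PORT → AL1|MU0|ME1|BR0|rd1|wr3
(4) want 1×MUL +2rd +1wr — FU → AL1|MU0|ME1|BR0|rd1|wr3
(5) want 1×ALU +1rd +1wr — yes → AL0|MU0|ME1|BR0|rd0|wr2

reason(slot 4) = FU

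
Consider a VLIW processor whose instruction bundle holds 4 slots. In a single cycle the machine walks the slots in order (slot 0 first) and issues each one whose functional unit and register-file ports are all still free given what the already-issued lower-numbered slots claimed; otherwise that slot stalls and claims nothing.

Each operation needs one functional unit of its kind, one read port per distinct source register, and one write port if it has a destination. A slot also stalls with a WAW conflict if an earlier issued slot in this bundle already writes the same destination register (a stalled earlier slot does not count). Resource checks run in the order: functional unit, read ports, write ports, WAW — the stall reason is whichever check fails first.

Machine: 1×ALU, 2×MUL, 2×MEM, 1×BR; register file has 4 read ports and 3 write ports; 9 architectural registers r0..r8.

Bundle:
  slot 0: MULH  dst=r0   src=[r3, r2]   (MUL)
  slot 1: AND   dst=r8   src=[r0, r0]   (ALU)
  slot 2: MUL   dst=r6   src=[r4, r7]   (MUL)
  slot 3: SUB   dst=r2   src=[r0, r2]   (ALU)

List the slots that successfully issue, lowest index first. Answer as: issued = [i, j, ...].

issued = [0, 1]

slot 0 (MUL): ISSUE — free A1,Mu1,Ld2,B1 rp2 wp2
slot 1 (ALU): ISSUE — free A0,Mu1,Ld2,B1 rp1 wp1
slot 2 (MUL): stall RD_PORT — free A0,Mu1,Ld2,B1 rp1 wp1
slot 3 (ALU): stall FU — free A0,Mu1,Ld2,B1 rp1 wp1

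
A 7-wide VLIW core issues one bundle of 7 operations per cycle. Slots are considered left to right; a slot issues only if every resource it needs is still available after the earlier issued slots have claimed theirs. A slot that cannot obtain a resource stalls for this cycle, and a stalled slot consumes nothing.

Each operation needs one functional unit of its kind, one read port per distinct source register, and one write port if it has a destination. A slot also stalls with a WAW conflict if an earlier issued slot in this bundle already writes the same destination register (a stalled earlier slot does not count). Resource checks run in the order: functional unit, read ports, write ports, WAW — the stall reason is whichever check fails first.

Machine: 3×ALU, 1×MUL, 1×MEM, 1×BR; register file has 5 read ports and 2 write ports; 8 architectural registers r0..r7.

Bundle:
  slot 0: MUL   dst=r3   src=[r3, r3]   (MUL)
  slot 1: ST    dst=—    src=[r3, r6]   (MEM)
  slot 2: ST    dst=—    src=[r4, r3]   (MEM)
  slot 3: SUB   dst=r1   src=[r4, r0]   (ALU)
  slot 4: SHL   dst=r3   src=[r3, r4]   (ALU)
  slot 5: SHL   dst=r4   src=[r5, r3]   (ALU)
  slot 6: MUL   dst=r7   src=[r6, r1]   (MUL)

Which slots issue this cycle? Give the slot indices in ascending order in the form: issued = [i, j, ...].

[0] MUL needs rd=1 wr=1: ok; after: ALU=3 MUL=0 MEM=1 BR=1, R=4, W=1
[1] MEM needs rd=2 wr=0: ok; after: ALU=3 MUL=0 MEM=0 BR=1, R=2, W=1
[2] MEM needs rd=2 wr=0: FU; after: ALU=3 MUL=0 MEM=0 BR=1, R=2, W=1
[3] ALU needs rd=2 wr=1: ok; after: ALU=2 MUL=0 MEM=0 BR=1, R=0, W=0
[4] ALU needs rd=2 wr=1: RD_PORT; after: ALU=2 MUL=0 MEM=0 BR=1, R=0, W=0
[5] ALU needs rd=2 wr=1: RD_PORT; after: ALU=2 MUL=0 MEM=0 BR=1, R=0, W=0
[6] MUL needs rd=2 wr=1: FU; after: ALU=2 MUL=0 MEM=0 BR=1, R=0, W=0

issued = [0, 1, 3]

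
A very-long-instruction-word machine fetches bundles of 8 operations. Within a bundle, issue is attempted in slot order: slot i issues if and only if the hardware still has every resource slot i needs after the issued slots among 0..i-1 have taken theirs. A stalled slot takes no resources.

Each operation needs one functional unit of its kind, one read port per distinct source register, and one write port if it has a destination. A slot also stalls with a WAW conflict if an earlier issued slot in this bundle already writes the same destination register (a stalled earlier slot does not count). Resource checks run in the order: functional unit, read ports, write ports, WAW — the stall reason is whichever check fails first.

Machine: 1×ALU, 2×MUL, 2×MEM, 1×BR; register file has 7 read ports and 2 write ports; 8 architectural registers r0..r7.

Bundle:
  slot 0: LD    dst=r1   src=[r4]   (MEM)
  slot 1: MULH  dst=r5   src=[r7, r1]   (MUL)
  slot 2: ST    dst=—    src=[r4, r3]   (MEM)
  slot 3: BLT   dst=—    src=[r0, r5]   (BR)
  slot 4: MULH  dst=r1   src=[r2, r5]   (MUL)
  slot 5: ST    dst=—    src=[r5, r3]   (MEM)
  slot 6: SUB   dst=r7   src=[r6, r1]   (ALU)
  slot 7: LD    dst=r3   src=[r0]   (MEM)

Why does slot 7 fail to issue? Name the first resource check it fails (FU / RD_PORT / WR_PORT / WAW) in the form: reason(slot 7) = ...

(0) want 1×MEM +1rd +1wr — yes → AL1|MU2|ME1|BR1|rd6|wr1
(1) want 1×MUL +2rd +1wr — yes → AL1|MU1|ME1|BR1|rd4|wr0
(2) want 1×MEM +2rd +0wr — yes → AL1|MU1|ME0|BR1|rd2|wr0
(3) want 1×BR +2rd +0wr — yes → AL1|MU1|ME0|BR0|rd0|wr0
(4) want 1×MUL +2rd +1wr — RD_PORT → AL1|MU1|ME0|BR0|rd0|wr0
(5) want 1×MEM +2rd +0wr — FU → AL1|MU1|ME0|BR0|rd0|wr0
(6) want 1×ALU +2rd +1wr — RD_PORT → AL1|MU1|ME0|BR0|rd0|wr0
(7) want 1×MEM +1rd +1wr — FU → AL1|MU1|ME0|BR0|rd0|wr0

reason(slot 7) = FU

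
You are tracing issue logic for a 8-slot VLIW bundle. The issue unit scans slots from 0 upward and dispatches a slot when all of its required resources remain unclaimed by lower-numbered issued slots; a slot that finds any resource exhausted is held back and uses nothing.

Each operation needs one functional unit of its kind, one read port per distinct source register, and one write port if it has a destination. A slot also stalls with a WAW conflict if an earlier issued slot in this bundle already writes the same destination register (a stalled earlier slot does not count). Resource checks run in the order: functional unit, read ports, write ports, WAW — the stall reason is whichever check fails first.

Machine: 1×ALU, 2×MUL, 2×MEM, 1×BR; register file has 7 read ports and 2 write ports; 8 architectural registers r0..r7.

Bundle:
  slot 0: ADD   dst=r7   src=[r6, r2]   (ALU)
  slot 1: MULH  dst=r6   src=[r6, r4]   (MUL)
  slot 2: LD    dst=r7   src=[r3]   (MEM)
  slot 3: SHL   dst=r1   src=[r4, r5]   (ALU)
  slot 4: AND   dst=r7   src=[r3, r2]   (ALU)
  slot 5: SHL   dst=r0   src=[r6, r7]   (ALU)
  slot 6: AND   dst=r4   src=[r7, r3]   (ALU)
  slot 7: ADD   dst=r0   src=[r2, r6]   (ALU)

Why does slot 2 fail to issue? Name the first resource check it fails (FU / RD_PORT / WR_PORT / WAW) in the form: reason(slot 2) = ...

reason(slot 2) = WR_PORT

#0 ALU src=r6,r2 dispatched  <A:0 Mu:2 Ld:2 B:1 rd:5 wr:1>
#1 MUL src=r6,r4 dispatched  <A:0 Mu:1 Ld:2 B:1 rd:3 wr:0>
#2 MEM src=r3 held:WR_PORT  <A:0 Mu:1 Ld:2 B:1 rd:3 wr:0>
#3 ALU src=r4,r5 held:FU  <A:0 Mu:1 Ld:2 B:1 rd:3 wr:0>
#4 ALU src=r3,r2 held:FU  <A:0 Mu:1 Ld:2 B:1 rd:3 wr:0>
#5 ALU src=r6,r7 held:FU  <A:0 Mu:1 Ld:2 B:1 rd:3 wr:0>
#6 ALU src=r7,r3 held:FU  <A:0 Mu:1 Ld:2 B:1 rd:3 wr:0>
#7 ALU src=r2,r6 held:FU  <A:0 Mu:1 Ld:2 B:1 rd:3 wr:0>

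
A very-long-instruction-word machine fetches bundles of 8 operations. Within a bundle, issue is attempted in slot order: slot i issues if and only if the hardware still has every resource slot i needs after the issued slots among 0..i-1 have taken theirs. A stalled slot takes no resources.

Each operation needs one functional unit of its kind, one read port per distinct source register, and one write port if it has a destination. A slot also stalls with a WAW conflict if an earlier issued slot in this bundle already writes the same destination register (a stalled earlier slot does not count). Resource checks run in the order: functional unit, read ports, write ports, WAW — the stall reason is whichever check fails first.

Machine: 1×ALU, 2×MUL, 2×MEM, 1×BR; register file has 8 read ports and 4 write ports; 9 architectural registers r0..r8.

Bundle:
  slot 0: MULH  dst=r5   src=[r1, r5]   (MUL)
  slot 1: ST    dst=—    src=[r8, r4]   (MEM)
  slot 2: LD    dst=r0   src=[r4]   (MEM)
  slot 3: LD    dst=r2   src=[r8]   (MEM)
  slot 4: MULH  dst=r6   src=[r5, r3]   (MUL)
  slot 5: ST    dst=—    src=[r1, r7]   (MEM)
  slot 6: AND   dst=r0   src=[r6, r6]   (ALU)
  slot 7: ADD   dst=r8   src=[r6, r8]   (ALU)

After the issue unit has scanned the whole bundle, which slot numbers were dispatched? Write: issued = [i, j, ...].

[0] MUL needs rd=2 wr=1: ok; after: ALU=1 MUL=1 MEM=2 BR=1, R=6, W=3
[1] MEM needs rd=2 wr=0: ok; after: ALU=1 MUL=1 MEM=1 BR=1, R=4, W=3
[2] MEM needs rd=1 wr=1: ok; after: ALU=1 MUL=1 MEM=0 BR=1, R=3, W=2
[3] MEM needs rd=1 wr=1: FU; after: ALU=1 MUL=1 MEM=0 BR=1, R=3, W=2
[4] MUL needs rd=2 wr=1: ok; after: ALU=1 MUL=0 MEM=0 BR=1, R=1, W=1
[5] MEM needs rd=2 wr=0: FU; after: ALU=1 MUL=0 MEM=0 BR=1, R=1, W=1
[6] ALU needs rd=1 wr=1: WAW; after: ALU=1 MUL=0 MEM=0 BR=1, R=1, W=1
[7] ALU needs rd=2 wr=1: RD_PORT; after: ALU=1 MUL=0 MEM=0 BR=1, R=1, W=1

issued = [0, 1, 2, 4]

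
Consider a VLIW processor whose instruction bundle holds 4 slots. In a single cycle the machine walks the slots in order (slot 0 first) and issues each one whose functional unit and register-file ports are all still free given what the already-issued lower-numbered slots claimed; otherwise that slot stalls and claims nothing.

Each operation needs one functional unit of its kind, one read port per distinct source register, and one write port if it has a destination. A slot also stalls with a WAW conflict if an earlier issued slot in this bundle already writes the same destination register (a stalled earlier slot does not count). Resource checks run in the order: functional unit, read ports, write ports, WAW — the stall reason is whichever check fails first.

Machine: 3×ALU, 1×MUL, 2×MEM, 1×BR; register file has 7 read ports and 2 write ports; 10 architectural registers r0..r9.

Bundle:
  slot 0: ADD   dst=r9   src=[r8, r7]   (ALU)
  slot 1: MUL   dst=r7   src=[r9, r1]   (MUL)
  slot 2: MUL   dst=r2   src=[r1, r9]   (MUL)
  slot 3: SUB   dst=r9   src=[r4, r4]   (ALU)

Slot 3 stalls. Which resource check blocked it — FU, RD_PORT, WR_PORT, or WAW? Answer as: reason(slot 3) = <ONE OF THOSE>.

reason(slot 3) = WR_PORT

(0) want 1×ALU +2rd +1wr — yes → AL2|MU1|ME2|BR1|rd5|wr1
(1) want 1×MUL +2rd +1wr — yes → AL2|MU0|ME2|BR1|rd3|wr0
(2) want 1×MUL +2rd +1wr — FU → AL2|MU0|ME2|BR1|rd3|wr0
(3) want 1×ALU +1rd +1wr — WR_PORT → AL2|MU0|ME2|BR1|rd3|wr0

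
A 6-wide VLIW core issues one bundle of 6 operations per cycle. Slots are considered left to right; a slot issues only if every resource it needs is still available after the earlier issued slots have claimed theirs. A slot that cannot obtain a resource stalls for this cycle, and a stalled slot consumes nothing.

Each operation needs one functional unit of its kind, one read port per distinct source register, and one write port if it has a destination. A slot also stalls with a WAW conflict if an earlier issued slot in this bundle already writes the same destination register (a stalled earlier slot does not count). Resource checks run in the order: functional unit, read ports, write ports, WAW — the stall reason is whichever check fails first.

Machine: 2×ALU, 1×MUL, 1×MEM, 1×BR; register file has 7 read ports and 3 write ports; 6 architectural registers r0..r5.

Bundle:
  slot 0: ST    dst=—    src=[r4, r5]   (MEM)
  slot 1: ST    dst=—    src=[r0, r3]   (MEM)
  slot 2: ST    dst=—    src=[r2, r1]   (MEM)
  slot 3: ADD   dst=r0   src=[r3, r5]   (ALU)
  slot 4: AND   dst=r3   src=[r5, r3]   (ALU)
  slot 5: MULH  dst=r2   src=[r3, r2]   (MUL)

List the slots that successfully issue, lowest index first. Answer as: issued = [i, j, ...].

issued = [0, 3, 4]

slot 0 (MEM): ISSUE — free A2,Mu1,Ld0,B1 rp5 wp3
slot 1 (MEM): stall FU — free A2,Mu1,Ld0,B1 rp5 wp3
slot 2 (MEM): stall FU — free A2,Mu1,Ld0,B1 rp5 wp3
slot 3 (ALU): ISSUE — free A1,Mu1,Ld0,B1 rp3 wp2
slot 4 (ALU): ISSUE — free A0,Mu1,Ld0,B1 rp1 wp1
slot 5 (MUL): stall RD_PORT — free A0,Mu1,Ld0,B1 rp1 wp1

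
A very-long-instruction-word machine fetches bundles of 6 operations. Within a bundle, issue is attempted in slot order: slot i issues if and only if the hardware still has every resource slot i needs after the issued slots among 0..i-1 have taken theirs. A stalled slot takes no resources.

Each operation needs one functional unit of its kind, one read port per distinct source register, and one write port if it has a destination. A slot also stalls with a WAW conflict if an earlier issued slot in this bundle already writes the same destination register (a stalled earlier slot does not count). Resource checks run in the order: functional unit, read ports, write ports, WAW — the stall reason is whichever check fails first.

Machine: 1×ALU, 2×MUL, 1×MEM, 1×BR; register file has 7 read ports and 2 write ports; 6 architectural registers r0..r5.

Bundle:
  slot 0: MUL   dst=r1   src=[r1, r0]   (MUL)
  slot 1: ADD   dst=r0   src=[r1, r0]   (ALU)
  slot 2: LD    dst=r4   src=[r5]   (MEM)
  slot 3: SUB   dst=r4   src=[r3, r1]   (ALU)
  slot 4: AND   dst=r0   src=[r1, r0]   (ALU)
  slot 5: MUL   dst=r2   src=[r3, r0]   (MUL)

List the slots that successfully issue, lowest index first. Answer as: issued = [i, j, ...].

issued = [0, 1]

(0) want 1×MUL +2rd +1wr — yes → AL1|MU1|ME1|BR1|rd5|wr1
(1) want 1×ALU +2rd +1wr — yes → AL0|MU1|ME1|BR1|rd3|wr0
(2) want 1×MEM +1rd +1wr — WR_PORT → AL0|MU1|ME1|BR1|rd3|wr0
(3) want 1×ALU +2rd +1wr — FU → AL0|MU1|ME1|BR1|rd3|wr0
(4) want 1×ALU +2rd +1wr — FU → AL0|MU1|ME1|BR1|rd3|wr0
(5) want 1×MUL +2rd +1wr — WR_PORT → AL0|MU1|ME1|BR1|rd3|wr0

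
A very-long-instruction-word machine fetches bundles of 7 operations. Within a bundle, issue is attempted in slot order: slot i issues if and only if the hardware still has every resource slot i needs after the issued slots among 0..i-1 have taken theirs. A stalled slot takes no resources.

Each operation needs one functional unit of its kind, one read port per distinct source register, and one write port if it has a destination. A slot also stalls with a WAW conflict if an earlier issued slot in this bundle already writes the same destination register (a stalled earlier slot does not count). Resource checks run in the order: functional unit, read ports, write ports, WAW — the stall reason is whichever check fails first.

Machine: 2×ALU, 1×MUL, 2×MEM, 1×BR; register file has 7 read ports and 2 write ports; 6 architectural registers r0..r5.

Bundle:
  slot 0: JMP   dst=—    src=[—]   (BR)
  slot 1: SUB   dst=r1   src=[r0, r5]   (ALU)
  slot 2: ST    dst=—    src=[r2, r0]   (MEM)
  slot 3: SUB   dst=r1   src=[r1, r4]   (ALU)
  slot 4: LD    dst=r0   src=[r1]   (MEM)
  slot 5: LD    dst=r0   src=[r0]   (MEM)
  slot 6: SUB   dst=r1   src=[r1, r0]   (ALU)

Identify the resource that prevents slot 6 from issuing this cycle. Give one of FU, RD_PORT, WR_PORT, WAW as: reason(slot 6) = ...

reason(slot 6) = WR_PORT

  0. BR ⇒ go  {2A/1Mu/2Ld/0B | 7r 2w}
  1. ALU→r1 ⇒ go  {1A/1Mu/2Ld/0B | 5r 1w}
  2. MEM ⇒ go  {1A/1Mu/1Ld/0B | 3r 1w}
  3. ALU→r1 ⇒ no(WAW)  {1A/1Mu/1Ld/0B | 3r 1w}
  4. MEM→r0 ⇒ go  {1A/1Mu/0Ld/0B | 2r 0w}
  5. MEM→r0 ⇒ no(FU)  {1A/1Mu/0Ld/0B | 2r 0w}
  6. ALU→r1 ⇒ no(WR_PORT)  {1A/1Mu/0Ld/0B | 2r 0w}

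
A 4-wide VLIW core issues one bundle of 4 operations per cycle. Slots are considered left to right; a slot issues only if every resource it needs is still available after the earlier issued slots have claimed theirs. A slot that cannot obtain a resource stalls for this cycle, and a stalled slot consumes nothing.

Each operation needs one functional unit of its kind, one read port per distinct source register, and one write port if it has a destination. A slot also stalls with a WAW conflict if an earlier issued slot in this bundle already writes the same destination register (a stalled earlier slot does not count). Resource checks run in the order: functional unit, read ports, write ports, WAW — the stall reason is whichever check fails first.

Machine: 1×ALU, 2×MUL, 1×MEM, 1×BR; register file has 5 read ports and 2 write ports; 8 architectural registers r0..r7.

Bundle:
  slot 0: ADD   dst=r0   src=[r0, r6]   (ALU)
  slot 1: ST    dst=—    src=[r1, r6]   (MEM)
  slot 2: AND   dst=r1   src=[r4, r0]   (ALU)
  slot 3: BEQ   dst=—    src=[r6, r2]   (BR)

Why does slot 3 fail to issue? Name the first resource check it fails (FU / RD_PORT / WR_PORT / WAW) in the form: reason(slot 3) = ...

reason(slot 3) = RD_PORT

slot 0 (ALU): ISSUE — free A0,Mu2,Ld1,B1 rp3 wp1
slot 1 (MEM): ISSUE — free A0,Mu2,Ld0,B1 rp1 wp1
slot 2 (ALU): stall FU — free A0,Mu2,Ld0,B1 rp1 wp1
slot 3 (BR): stall RD_PORT — free A0,Mu2,Ld0,B1 rp1 wp1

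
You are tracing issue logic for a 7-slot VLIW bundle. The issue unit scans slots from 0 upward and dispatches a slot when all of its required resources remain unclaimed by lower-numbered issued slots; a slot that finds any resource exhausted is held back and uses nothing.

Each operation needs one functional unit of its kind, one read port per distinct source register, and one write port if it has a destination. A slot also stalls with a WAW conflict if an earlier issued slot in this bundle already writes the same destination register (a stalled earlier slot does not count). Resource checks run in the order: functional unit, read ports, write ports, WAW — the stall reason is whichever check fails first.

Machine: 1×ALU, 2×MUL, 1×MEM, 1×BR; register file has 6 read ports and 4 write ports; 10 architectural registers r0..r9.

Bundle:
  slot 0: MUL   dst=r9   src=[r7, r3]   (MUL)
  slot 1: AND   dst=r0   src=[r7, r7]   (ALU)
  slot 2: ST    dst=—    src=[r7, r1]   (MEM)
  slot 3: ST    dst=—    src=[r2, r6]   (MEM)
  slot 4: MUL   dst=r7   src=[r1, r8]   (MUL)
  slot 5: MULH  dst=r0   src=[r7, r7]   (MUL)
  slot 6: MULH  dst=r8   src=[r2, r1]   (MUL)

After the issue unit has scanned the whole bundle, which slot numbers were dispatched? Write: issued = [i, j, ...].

issued = [0, 1, 2]

slot 0 (MUL): ISSUE — free A1,Mu1,Ld1,B1 rp4 wp3
slot 1 (ALU): ISSUE — free A0,Mu1,Ld1,B1 rp3 wp2
slot 2 (MEM): ISSUE — free A0,Mu1,Ld0,B1 rp1 wp2
slot 3 (MEM): stall FU — free A0,Mu1,Ld0,B1 rp1 wp2
slot 4 (MUL): stall RD_PORT — free A0,Mu1,Ld0,B1 rp1 wp2
slot 5 (MUL): stall WAW — free A0,Mu1,Ld0,B1 rp1 wp2
slot 6 (MUL): stall RD_PORT — free A0,Mu1,Ld0,B1 rp1 wp2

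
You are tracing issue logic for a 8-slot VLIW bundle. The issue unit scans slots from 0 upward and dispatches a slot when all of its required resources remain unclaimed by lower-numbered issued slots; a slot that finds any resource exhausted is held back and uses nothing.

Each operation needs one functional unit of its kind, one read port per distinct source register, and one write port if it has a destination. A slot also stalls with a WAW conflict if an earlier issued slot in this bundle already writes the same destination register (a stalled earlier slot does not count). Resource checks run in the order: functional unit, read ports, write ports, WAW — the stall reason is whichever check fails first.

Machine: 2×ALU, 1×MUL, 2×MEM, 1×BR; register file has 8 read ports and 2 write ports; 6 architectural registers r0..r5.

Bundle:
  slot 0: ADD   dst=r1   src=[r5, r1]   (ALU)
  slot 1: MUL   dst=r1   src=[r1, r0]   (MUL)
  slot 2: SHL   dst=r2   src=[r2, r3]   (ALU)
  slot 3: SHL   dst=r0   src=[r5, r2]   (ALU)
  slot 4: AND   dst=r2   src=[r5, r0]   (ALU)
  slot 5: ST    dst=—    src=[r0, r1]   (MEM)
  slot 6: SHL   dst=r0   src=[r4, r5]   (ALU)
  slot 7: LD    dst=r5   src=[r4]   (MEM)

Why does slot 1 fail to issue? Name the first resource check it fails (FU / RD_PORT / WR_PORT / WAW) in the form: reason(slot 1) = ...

reason(slot 1) = WAW

(0) want 1×ALU +2rd +1wr — yes → AL1|MU1|ME2|BR1|rd6|wr1
(1) want 1×MUL +2rd +1wr — WAW → AL1|MU1|ME2|BR1|rd6|wr1
(2) want 1×ALU +2rd +1wr — yes → AL0|MU1|ME2|BR1|rd4|wr0
(3) want 1×ALU +2rd +1wr — FU → AL0|MU1|ME2|BR1|rd4|wr0
(4) want 1×ALU +2rd +1wr — FU → AL0|MU1|ME2|BR1|rd4|wr0
(5) want 1×MEM +2rd +0wr — yes → AL0|MU1|ME1|BR1|rd2|wr0
(6) want 1×ALU +2rd +1wr — FU → AL0|MU1|ME1|BR1|rd2|wr0
(7) want 1×MEM +1rd +1wr — WR_PORT → AL0|MU1|ME1|BR1|rd2|wr0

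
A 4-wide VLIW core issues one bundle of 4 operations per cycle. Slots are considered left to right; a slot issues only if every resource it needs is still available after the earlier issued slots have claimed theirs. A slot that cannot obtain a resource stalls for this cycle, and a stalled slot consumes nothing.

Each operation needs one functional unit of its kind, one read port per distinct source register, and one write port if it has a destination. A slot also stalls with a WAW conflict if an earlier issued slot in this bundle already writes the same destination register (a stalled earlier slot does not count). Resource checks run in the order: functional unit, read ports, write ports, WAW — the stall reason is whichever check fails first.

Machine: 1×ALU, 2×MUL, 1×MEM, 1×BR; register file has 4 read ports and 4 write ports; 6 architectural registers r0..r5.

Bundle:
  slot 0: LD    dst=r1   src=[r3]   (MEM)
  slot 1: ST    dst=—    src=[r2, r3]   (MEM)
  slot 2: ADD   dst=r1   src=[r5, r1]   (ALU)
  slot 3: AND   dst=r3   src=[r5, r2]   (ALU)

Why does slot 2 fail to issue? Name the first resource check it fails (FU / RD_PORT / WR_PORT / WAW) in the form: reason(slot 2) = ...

reason(slot 2) = WAW

slot 0 (MEM): ISSUE — free A1,Mu2,Ld0,B1 rp3 wp3
slot 1 (MEM): stall FU — free A1,Mu2,Ld0,B1 rp3 wp3
slot 2 (ALU): stall WAW — free A1,Mu2,Ld0,B1 rp3 wp3
slot 3 (ALU): ISSUE — free A0,Mu2,Ld0,B1 rp1 wp2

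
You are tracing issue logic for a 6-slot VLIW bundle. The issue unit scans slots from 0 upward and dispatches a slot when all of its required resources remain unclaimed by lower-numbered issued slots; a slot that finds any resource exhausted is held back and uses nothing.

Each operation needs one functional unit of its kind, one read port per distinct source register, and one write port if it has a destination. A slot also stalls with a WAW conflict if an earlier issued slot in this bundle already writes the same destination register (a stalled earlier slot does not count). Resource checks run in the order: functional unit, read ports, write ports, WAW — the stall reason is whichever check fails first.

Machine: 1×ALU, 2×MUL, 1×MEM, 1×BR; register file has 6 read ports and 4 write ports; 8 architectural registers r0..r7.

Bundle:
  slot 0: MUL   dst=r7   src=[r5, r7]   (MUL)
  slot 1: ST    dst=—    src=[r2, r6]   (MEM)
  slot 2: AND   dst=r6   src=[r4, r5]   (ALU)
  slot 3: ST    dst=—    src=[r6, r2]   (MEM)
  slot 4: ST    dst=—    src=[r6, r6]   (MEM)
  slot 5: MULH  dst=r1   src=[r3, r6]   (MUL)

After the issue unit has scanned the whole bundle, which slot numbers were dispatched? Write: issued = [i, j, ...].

#0 MUL src=r5,r7 dispatched  <A:1 Mu:1 Ld:1 B:1 rd:4 wr:3>
#1 MEM src=r2,r6 dispatched  <A:1 Mu:1 Ld:0 B:1 rd:2 wr:3>
#2 ALU src=r4,r5 dispatched  <A:0 Mu:1 Ld:0 B:1 rd:0 wr:2>
#3 MEM src=r6,r2 held:FU  <A:0 Mu:1 Ld:0 B:1 rd:0 wr:2>
#4 MEM src=r6,r6 held:FU  <A:0 Mu:1 Ld:0 B:1 rd:0 wr:2>
#5 MUL src=r3,r6 held:RD_PORT  <A:0 Mu:1 Ld:0 B:1 rd:0 wr:2>

issued = [0, 1, 2]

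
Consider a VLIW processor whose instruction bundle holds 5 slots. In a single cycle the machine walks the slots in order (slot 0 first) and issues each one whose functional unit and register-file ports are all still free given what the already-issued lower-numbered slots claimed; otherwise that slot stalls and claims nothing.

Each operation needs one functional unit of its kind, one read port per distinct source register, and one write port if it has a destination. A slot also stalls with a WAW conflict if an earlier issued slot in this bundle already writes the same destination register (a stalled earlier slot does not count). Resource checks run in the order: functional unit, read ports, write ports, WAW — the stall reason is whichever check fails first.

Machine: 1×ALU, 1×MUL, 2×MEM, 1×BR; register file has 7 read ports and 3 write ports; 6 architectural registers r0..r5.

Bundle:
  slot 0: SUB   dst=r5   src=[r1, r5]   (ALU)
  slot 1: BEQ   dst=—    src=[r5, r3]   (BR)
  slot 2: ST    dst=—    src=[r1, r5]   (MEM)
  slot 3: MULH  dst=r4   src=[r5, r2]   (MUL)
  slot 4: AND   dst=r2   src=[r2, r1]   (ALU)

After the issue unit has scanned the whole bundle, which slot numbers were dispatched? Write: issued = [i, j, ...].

issued = [0, 1, 2]

  0. ALU→r5 ⇒ go  {0A/1Mu/2Ld/1B | 5r 2w}
  1. BR ⇒ go  {0A/1Mu/2Ld/0B | 3r 2w}
  2. MEM ⇒ go  {0A/1Mu/1Ld/0B | 1r 2w}
  3. MUL→r4 ⇒ no(RD_PORT)  {0A/1Mu/1Ld/0B | 1r 2w}
  4. ALU→r2 ⇒ no(FU)  {0A/1Mu/1Ld/0B | 1r 2w}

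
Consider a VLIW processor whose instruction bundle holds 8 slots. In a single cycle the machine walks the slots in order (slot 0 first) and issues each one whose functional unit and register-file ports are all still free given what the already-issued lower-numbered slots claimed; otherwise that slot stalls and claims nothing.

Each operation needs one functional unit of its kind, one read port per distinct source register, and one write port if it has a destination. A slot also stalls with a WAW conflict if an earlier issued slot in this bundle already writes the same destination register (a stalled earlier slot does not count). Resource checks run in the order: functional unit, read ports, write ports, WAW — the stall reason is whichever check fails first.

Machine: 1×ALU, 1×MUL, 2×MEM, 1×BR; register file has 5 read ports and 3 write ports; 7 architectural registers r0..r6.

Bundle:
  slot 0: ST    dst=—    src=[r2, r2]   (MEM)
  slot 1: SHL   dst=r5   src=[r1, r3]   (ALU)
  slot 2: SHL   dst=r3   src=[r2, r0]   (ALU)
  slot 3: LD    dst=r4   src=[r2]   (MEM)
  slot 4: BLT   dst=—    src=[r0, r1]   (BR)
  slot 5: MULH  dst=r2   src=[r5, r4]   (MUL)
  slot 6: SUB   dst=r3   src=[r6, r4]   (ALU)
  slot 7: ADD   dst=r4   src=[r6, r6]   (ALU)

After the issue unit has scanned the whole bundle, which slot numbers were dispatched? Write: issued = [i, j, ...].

[0] MEM needs rd=1 wr=0: ok; after: ALU=1 MUL=1 MEM=1 BR=1, R=4, W=3
[1] ALU needs rd=2 wr=1: ok; after: ALU=0 MUL=1 MEM=1 BR=1, R=2, W=2
[2] ALU needs rd=2 wr=1: FU; after: ALU=0 MUL=1 MEM=1 BR=1, R=2, W=2
[3] MEM needs rd=1 wr=1: ok; after: ALU=0 MUL=1 MEM=0 BR=1, R=1, W=1
[4] BR needs rd=2 wr=0: RD_PORT; after: ALU=0 MUL=1 MEM=0 BR=1, R=1, W=1
[5] MUL needs rd=2 wr=1: RD_PORT; after: ALU=0 MUL=1 MEM=0 BR=1, R=1, W=1
[6] ALU needs rd=2 wr=1: FU; after: ALU=0 MUL=1 MEM=0 BR=1, R=1, W=1
[7] ALU needs rd=1 wr=1: FU; after: ALU=0 MUL=1 MEM=0 BR=1, R=1, W=1

issued = [0, 1, 3]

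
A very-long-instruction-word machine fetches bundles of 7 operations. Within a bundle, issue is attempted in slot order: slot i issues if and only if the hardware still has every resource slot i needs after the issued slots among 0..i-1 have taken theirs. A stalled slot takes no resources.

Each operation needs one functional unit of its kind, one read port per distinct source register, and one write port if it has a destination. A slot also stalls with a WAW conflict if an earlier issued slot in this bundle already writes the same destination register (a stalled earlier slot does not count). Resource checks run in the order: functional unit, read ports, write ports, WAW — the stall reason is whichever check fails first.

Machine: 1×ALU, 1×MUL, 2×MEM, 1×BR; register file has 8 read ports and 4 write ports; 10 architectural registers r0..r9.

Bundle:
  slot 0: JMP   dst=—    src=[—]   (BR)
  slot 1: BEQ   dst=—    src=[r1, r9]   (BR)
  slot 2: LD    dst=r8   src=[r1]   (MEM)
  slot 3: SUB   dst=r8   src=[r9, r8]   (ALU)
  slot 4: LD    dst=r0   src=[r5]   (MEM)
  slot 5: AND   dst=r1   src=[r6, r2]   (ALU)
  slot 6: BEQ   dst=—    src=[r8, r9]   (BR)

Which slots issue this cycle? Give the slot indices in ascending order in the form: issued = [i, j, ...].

issued = [0, 2, 4, 5]

#0 BR src=- dispatched  <A:1 Mu:1 Ld:2 B:0 rd:8 wr:4>
#1 BR src=r1,r9 held:FU  <A:1 Mu:1 Ld:2 B:0 rd:8 wr:4>
#2 MEM src=r1 dispatched  <A:1 Mu:1 Ld:1 B:0 rd:7 wr:3>
#3 ALU src=r9,r8 held:WAW  <A:1 Mu:1 Ld:1 B:0 rd:7 wr:3>
#4 MEM src=r5 dispatched  <A:1 Mu:1 Ld:0 B:0 rd:6 wr:2>
#5 ALU src=r6,r2 dispatched  <A:0 Mu:1 Ld:0 B:0 rd:4 wr:1>
#6 BR src=r8,r9 held:FU  <A:0 Mu:1 Ld:0 B:0 rd:4 wr:1>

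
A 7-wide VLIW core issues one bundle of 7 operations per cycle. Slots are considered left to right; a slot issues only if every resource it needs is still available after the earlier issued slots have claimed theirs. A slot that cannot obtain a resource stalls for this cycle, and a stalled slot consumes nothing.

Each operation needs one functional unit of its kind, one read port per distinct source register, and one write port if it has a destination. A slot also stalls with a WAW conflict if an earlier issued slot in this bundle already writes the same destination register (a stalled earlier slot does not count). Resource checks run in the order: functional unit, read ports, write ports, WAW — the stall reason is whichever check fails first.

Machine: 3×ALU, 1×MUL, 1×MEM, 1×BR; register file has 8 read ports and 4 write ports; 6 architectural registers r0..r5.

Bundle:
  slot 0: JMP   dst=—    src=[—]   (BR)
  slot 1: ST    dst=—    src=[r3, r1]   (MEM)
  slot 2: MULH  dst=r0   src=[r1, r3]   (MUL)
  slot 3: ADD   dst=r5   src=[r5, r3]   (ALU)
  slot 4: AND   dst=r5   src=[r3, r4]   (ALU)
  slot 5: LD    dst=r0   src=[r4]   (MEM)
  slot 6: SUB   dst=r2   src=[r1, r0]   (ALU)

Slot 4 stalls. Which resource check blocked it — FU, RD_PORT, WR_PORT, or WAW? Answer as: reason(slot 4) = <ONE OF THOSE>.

#0 BR src=- dispatched  <A:3 Mu:1 Ld:1 B:0 rd:8 wr:4>
#1 MEM src=r3,r1 dispatched  <A:3 Mu:1 Ld:0 B:0 rd:6 wr:4>
#2 MUL src=r1,r3 dispatched  <A:3 Mu:0 Ld:0 B:0 rd:4 wr:3>
#3 ALU src=r5,r3 dispatched  <A:2 Mu:0 Ld:0 B:0 rd:2 wr:2>
#4 ALU src=r3,r4 held:WAW  <A:2 Mu:0 Ld:0 B:0 rd:2 wr:2>
#5 MEM src=r4 held:FU  <A:2 Mu:0 Ld:0 B:0 rd:2 wr:2>
#6 ALU src=r1,r0 dispatched  <A:1 Mu:0 Ld:0 B:0 rd:0 wr:1>

reason(slot 4) = WAW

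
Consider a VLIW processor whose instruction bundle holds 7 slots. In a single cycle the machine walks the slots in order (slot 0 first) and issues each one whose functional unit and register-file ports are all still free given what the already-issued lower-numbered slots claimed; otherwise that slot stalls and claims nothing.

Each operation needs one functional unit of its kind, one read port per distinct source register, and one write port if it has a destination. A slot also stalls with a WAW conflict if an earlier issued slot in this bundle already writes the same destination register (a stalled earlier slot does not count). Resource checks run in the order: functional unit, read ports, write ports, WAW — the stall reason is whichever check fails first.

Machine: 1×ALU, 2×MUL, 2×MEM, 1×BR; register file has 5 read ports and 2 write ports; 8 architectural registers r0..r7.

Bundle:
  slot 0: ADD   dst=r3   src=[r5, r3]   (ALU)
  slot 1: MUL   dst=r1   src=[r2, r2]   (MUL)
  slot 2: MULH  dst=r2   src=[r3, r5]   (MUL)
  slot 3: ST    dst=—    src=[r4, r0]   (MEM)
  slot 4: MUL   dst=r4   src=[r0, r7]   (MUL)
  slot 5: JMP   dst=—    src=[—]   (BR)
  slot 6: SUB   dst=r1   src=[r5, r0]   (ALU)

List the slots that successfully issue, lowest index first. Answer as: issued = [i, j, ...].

issued = [0, 1, 3, 5]

#0 ALU src=r5,r3 dispatched  <A:0 Mu:2 Ld:2 B:1 rd:3 wr:1>
#1 MUL src=r2,r2 dispatched  <A:0 Mu:1 Ld:2 B:1 rd:2 wr:0>
#2 MUL src=r3,r5 held:WR_PORT  <A:0 Mu:1 Ld:2 B:1 rd:2 wr:0>
#3 MEM src=r4,r0 dispatched  <A:0 Mu:1 Ld:1 B:1 rd:0 wr:0>
#4 MUL src=r0,r7 held:RD_PORT  <A:0 Mu:1 Ld:1 B:1 rd:0 wr:0>
#5 BR src=- dispatched  <A:0 Mu:1 Ld:1 B:0 rd:0 wr:0>
#6 ALU src=r5,r0 held:FU  <A:0 Mu:1 Ld:1 B:0 rd:0 wr:0>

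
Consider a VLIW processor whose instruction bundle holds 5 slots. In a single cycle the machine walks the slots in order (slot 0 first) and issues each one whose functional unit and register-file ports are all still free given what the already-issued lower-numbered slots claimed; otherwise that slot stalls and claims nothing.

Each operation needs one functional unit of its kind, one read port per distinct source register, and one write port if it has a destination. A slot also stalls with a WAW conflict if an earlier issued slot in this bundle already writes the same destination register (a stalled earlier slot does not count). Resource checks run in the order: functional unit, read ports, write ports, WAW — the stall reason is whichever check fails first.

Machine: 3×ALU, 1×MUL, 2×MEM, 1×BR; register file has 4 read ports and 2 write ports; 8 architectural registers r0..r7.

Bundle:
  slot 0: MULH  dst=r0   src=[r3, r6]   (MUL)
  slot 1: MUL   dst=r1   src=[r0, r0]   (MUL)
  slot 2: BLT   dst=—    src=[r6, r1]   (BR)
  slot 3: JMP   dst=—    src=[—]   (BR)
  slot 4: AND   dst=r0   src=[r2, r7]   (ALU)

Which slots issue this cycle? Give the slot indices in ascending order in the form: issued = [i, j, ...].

  0. MUL→r0 ⇒ go  {3A/0Mu/2Ld/1B | 2r 1w}
  1. MUL→r1 ⇒ no(FU)  {3A/0Mu/2Ld/1B | 2r 1w}
  2. BR ⇒ go  {3A/0Mu/2Ld/0B | 0r 1w}
  3. BR ⇒ no(FU)  {3A/0Mu/2Ld/0B | 0r 1w}
  4. ALU→r0 ⇒ no(RD_PORT)  {3A/0Mu/2Ld/0B | 0r 1w}

issued = [0, 2]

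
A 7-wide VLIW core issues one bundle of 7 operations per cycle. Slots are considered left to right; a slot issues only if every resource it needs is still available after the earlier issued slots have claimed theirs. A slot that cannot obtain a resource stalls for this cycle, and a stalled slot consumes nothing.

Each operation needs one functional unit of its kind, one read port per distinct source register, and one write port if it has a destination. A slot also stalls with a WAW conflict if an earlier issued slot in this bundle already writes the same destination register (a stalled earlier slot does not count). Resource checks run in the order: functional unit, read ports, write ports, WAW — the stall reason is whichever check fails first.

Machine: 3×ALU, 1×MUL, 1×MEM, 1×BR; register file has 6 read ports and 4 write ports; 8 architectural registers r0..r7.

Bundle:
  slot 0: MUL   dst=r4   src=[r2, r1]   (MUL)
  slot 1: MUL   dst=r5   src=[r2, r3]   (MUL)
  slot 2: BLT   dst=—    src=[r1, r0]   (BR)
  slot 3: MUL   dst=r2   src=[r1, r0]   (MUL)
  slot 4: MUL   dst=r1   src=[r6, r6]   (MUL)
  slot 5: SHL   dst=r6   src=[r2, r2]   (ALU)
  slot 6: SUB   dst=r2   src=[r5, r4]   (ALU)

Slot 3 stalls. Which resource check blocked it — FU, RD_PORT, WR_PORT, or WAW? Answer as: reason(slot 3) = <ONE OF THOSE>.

#0 MUL src=r2,r1 dispatched  <A:3 Mu:0 Ld:1 B:1 rd:4 wr:3>
#1 MUL src=r2,r3 held:FU  <A:3 Mu:0 Ld:1 B:1 rd:4 wr:3>
#2 BR src=r1,r0 dispatched  <A:3 Mu:0 Ld:1 B:0 rd:2 wr:3>
#3 MUL src=r1,r0 held:FU  <A:3 Mu:0 Ld:1 B:0 rd:2 wr:3>
#4 MUL src=r6,r6 held:FU  <A:3 Mu:0 Ld:1 B:0 rd:2 wr:3>
#5 ALU src=r2,r2 dispatched  <A:2 Mu:0 Ld:1 B:0 rd:1 wr:2>
#6 ALU src=r5,r4 held:RD_PORT  <A:2 Mu:0 Ld:1 B:0 rd:1 wr:2>

reason(slot 3) = FU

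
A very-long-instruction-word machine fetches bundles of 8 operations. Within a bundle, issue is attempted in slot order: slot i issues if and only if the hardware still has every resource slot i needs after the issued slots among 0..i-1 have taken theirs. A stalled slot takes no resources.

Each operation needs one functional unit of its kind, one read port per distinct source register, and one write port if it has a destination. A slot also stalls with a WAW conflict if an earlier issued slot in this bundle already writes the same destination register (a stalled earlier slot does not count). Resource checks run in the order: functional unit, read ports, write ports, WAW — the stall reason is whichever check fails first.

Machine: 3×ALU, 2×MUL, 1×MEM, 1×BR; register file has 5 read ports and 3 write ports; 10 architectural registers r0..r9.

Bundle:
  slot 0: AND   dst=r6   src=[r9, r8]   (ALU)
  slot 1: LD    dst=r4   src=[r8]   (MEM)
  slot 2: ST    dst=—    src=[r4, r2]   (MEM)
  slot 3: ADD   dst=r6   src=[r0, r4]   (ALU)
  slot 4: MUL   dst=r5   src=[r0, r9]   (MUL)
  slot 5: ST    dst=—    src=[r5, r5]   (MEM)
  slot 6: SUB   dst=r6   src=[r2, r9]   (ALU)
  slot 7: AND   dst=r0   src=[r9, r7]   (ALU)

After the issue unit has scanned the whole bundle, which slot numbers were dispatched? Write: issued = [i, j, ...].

issued = [0, 1, 4]

(0) want 1×ALU +2rd +1wr — yes → AL2|MU2|ME1|BR1|rd3|wr2
(1) want 1×MEM +1rd +1wr — yes → AL2|MU2|ME0|BR1|rd2|wr1
(2) want 1×MEM +2rd +0wr — FU → AL2|MU2|ME0|BR1|rd2|wr1
(3) want 1×ALU +2rd +1wr — WAW → AL2|MU2|ME0|BR1|rd2|wr1
(4) want 1×MUL +2rd +1wr — yes → AL2|MU1|ME0|BR1|rd0|wr0
(5) want 1×MEM +1rd +0wr — FU → AL2|MU1|ME0|BR1|rd0|wr0
(6) want 1×ALU +2rd +1wr — RD_PORT → AL2|MU1|ME0|BR1|rd0|wr0
(7) want 1×ALU +2rd +1wr — RD_PORT → AL2|MU1|ME0|BR1|rd0|wr0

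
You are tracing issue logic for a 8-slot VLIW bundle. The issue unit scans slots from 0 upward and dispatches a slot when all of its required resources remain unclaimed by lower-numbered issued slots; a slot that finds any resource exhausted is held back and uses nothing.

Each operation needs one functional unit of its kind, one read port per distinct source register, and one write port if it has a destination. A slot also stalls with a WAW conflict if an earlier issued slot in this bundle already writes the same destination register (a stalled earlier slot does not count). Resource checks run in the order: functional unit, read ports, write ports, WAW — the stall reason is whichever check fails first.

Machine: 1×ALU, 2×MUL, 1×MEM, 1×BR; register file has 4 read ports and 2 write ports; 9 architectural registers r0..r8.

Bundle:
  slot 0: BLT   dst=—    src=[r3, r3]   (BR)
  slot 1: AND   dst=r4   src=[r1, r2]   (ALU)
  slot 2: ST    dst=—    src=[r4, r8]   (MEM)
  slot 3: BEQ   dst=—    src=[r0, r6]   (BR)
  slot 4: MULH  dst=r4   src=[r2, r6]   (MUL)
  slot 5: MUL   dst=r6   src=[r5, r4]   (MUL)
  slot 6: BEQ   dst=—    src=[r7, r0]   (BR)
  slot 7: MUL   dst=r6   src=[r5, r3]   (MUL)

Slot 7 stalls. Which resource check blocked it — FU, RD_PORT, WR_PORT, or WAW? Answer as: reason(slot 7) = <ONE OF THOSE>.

(0) want 1×BR +1rd +0wr — yes → AL1|MU2|ME1|BR0|rd3|wr2
(1) want 1×ALU +2rd +1wr — yes → AL0|MU2|ME1|BR0|rd1|wr1
(2) want 1×MEM +2rd +0wr — RD_PORT → AL0|MU2|ME1|BR0|rd1|wr1
(3) want 1×BR +2rd +0wr — FU → AL0|MU2|ME1|BR0|rd1|wr1
(4) want 1×MUL +2rd +1wr — RD_PORT → AL0|MU2|ME1|BR0|rd1|wr1
(5) want 1×MUL +2rd +1wr — RD_PORT → AL0|MU2|ME1|BR0|rd1|wr1
(6) want 1×BR +2rd +0wr — FU → AL0|MU2|ME1|BR0|rd1|wr1
(7) want 1×MUL +2rd +1wr — RD_PORT → AL0|MU2|ME1|BR0|rd1|wr1

reason(slot 7) = RD_PORT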